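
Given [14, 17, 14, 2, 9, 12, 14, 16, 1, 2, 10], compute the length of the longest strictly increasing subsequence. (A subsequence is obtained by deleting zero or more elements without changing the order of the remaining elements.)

One longest increasing subsequence is 2, 9, 12, 14, 16 (positions 4,5,6,7,8), of length 5; no longer one exists.

5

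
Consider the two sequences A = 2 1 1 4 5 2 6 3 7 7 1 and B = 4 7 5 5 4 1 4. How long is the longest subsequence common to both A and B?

3

Backtracking the LCS table gives one alignment: 4 (A4,B1) → 5 (A5,B4) → 1 (A11,B6).
So the longest common subsequence has length 3.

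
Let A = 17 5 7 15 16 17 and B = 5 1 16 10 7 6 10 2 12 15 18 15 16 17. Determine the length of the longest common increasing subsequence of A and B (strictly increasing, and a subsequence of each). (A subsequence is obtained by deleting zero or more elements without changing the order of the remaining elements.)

5

For each value that appears in both, track the longest common increasing run ending there.
The best achievable length is 5; one witness is 5, 7, 15, 16, 17 (A-positions 2,3,4,5,6, B-positions 1,5,10,13,14).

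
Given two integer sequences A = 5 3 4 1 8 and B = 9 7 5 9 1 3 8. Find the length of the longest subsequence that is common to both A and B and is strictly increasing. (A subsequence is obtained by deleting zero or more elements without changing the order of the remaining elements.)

For each value that appears in both, track the longest common increasing run ending there.
The best achievable length is 2; one witness is 5, 8 (A-positions 1,5, B-positions 3,7).

2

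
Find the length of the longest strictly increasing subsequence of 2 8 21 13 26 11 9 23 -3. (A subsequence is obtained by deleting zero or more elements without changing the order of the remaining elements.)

4

Scanning left to right, the best length ending at each element is: 2→1, 8→2, 21→3, 13→3, 26→4, 11→3, 9→3, 23→4, -3→1.
So the longest increasing subsequence has length 4, e.g. 2, 8, 21, 26.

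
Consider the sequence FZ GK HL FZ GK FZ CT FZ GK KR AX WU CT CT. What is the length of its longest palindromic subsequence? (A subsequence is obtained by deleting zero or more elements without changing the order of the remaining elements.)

Using dp[i][j] = 2 + dp[i+1][j−1] if the ends match, else max(dp[i+1][j], dp[i][j−1]):
dp[1][14] = 5. A witness is GK FZ CT FZ GK at positions 5,6,7,8,9.

5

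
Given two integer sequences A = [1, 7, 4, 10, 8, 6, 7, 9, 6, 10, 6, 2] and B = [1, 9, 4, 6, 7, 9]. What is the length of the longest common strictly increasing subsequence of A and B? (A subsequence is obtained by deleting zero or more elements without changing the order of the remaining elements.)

For each value that appears in both, track the longest common increasing run ending there.
The best achievable length is 5; one witness is 1, 4, 6, 7, 9 (A-positions 1,3,6,7,8, B-positions 1,3,4,5,6).

5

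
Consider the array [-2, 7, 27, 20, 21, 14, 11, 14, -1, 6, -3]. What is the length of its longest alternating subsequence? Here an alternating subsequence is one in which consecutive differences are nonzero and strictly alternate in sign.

9

Track the best alternating length ending on an up-step vs a down-step at each position: up/down = 1/1, 2/1, 2/1, 2/3, 4/3, 2/5, 2/5, 6/5, 2/7, 8/7, 1/9.
The maximum over both is 9; one such subsequence is -2, 27, 20, 21, 11, 14, -1, 6, -3.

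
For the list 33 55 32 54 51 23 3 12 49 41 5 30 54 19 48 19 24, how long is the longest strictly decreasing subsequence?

Let dp[i] be the longest decreasing subsequence ending at position i. Then dp = [1, 1, 2, 2, 3, 4, 5, 5, 4, 5, 6, 6, 2, 7, 5, 7, 7].
The maximum is 7; one witness is 55, 54, 51, 49, 41, 30, 19 at positions 2,4,5,9,10,12,14.

7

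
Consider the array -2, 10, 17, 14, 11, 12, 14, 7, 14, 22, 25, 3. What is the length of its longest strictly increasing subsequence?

Scanning left to right, the best length ending at each element is: -2→1, 10→2, 17→3, 14→3, 11→3, 12→4, 14→5, 7→2, 14→5, 22→6, 25→7, 3→2.
So the longest increasing subsequence has length 7, e.g. -2, 10, 11, 12, 14, 22, 25.

7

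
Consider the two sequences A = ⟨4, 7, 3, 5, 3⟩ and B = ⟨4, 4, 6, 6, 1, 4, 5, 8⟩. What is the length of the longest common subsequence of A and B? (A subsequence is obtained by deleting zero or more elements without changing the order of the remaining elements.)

2

A longest common subsequence is 4, 5 (length 2); the LCS DP confirms no longer common subsequence exists.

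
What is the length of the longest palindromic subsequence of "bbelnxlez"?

5

Using dp[i][j] = 2 + dp[i+1][j−1] if the ends match, else max(dp[i+1][j], dp[i][j−1]):
dp[1][9] = 5. A witness is elxle at positions 3,4,6,7,8.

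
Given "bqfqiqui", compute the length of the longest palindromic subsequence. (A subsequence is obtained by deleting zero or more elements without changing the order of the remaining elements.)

3

One longest palindromic subsequence is iui (positions 5,7,8); it reads the same forward and backward, and the interval DP gives dp[1][8] = 3.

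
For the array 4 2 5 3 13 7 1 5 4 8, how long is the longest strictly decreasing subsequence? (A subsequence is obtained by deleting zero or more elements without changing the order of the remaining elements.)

4

Scanning left to right, the best length ending at each element is: 4→1, 2→2, 5→1, 3→2, 13→1, 7→2, 1→3, 5→3, 4→4, 8→2.
So the longest decreasing subsequence has length 4, e.g. 13, 7, 5, 4.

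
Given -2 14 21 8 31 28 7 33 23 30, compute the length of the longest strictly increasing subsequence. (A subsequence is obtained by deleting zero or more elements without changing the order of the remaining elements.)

5

Scanning left to right, the best length ending at each element is: -2→1, 14→2, 21→3, 8→2, 31→4, 28→4, 7→2, 33→5, 23→4, 30→5.
So the longest increasing subsequence has length 5, e.g. -2, 14, 21, 31, 33.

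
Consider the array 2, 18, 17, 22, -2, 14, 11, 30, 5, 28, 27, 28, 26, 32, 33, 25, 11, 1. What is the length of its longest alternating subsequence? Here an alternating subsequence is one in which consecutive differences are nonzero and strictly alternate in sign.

15

A longest alternating subsequence is 2, 18, 17, 22, -2, 14, 11, 30, 5, 28, 27, 28, 26, 32, 25 (positions 1,2,3,4,5,6,7,8,9,10,11,12,13,14,16); its 14 consecutive differences strictly alternate in sign, and length 15 is optimal.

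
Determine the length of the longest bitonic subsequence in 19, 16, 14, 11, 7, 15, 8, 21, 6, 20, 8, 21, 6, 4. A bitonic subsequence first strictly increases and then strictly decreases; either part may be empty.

One longest bitonic subsequence is 19, 16, 14, 11, 8, 6, 4 (positions 1,2,3,4,11,13,14): it rises to 19 then falls. Length 7 is optimal.

7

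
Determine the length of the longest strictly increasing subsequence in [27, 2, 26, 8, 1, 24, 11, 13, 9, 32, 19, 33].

6

Scanning left to right, the best length ending at each element is: 27→1, 2→1, 26→2, 8→2, 1→1, 24→3, 11→3, 13→4, 9→3, 32→5, 19→5, 33→6.
So the longest increasing subsequence has length 6, e.g. 2, 8, 11, 13, 32, 33.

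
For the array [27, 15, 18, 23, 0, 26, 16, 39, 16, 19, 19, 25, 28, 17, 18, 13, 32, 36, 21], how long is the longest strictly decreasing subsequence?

Let dp[i] be the longest decreasing subsequence ending at position i. Then dp = [1, 2, 2, 2, 3, 2, 3, 1, 3, 3, 3, 3, 2, 4, 4, 5, 2, 2, 4].
The maximum is 5; one witness is 27, 23, 19, 17, 13 at positions 1,4,10,14,16.

5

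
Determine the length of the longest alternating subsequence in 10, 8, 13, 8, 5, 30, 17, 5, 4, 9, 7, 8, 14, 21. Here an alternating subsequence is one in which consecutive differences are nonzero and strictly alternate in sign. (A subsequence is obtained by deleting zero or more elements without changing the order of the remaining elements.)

9

A longest alternating subsequence is 10, 8, 13, 8, 30, 5, 9, 7, 8 (positions 1,2,3,4,6,8,10,11,12); its 8 consecutive differences strictly alternate in sign, and length 9 is optimal.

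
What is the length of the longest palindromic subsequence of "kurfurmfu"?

5

One longest palindromic subsequence is ufmfu (positions 2,4,7,8,9); it reads the same forward and backward, and the interval DP gives dp[1][9] = 5.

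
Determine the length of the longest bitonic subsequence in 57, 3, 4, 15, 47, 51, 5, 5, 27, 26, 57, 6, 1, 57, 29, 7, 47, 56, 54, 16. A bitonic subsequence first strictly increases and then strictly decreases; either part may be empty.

9

Let inc[i] be the LIS ending at i and dec[i] the longest strictly decreasing subsequence starting at i. inc = [1, 1, 2, 3, 4, 5, 3, 3, 4, 4, 6, 4, 1, 6, 5, 5, 6, 7, 7, 6], dec = [6, 2, 2, 3, 5, 5, 2, 2, 4, 3, 4, 2, 1, 4, 2, 1, 2, 3, 2, 1].
max_i inc[i]+dec[i]−1 = 9, with one witness 3, 4, 15, 47, 51, 27, 26, 6, 1.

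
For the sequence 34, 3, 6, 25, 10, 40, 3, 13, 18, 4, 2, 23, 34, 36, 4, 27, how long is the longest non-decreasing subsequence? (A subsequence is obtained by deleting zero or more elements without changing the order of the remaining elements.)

8

One longest non-decreasing subsequence is 3, 6, 10, 13, 18, 23, 34, 36 (positions 2,3,5,8,9,12,13,14), of length 8; no longer one exists.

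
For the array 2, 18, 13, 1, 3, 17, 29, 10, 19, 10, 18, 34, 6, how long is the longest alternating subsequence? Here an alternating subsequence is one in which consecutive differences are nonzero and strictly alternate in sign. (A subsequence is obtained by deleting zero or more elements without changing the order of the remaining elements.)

9

A longest alternating subsequence is 2, 18, 13, 17, 10, 19, 10, 18, 6 (positions 1,2,3,6,8,9,10,11,13); its 8 consecutive differences strictly alternate in sign, and length 9 is optimal.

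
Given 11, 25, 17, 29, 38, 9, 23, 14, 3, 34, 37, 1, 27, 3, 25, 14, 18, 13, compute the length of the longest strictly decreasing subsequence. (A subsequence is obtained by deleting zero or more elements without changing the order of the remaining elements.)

6

One longest decreasing subsequence is 38, 34, 27, 25, 14, 13 (positions 5,10,13,15,16,18), of length 6; no longer one exists.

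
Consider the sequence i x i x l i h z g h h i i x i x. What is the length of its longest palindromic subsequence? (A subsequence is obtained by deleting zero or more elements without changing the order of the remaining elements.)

Using dp[i][j] = 2 + dp[i+1][j−1] if the ends match, else max(dp[i+1][j], dp[i][j−1]):
dp[1][16] = 11. A witness is xixihhhixix at positions 2,3,4,6,7,10,11,13,14,15,16.

11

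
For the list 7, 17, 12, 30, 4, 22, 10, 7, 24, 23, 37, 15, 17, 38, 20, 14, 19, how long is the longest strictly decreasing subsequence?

5

One longest decreasing subsequence is 30, 24, 23, 15, 14 (positions 4,9,10,12,16), of length 5; no longer one exists.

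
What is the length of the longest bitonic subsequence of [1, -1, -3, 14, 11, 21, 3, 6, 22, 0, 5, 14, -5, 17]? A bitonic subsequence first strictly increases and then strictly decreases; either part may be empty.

6

Let inc[i] be the LIS ending at i and dec[i] the longest strictly decreasing subsequence starting at i. inc = [1, 1, 1, 2, 2, 3, 2, 3, 4, 2, 3, 4, 1, 5], dec = [4, 3, 2, 5, 4, 4, 3, 3, 3, 2, 2, 2, 1, 1].
max_i inc[i]+dec[i]−1 = 6, with one witness 1, 14, 11, 6, 5, -5.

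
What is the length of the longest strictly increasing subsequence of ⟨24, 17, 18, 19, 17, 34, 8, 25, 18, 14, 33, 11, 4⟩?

5

Let dp[i] be the longest increasing subsequence ending at position i. Then dp = [1, 1, 2, 3, 1, 4, 1, 4, 2, 2, 5, 2, 1].
The maximum is 5; one witness is 17, 18, 19, 25, 33 at positions 2,3,4,8,11.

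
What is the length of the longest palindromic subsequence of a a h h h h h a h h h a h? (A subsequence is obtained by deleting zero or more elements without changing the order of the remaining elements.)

Using dp[i][j] = 2 + dp[i+1][j−1] if the ends match, else max(dp[i+1][j], dp[i][j−1]):
dp[1][13] = 10. A witness is ahhhhhhhha at positions 2,3,4,5,6,7,9,10,11,12.

10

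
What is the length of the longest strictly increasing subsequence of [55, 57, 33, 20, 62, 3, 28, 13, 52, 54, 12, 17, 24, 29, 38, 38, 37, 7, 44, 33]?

7

Let dp[i] be the longest increasing subsequence ending at position i. Then dp = [1, 2, 1, 1, 3, 1, 2, 2, 3, 4, 2, 3, 4, 5, 6, 6, 6, 2, 7, 6].
The maximum is 7; one witness is 3, 13, 17, 24, 29, 38, 44 at positions 6,8,12,13,14,15,19.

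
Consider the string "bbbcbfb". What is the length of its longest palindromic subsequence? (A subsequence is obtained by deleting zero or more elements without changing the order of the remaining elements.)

Using dp[i][j] = 2 + dp[i+1][j−1] if the ends match, else max(dp[i+1][j], dp[i][j−1]):
dp[1][7] = 5. A witness is bbcbb at positions 1,3,4,5,7.

5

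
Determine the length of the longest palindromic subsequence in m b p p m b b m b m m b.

8

One longest palindromic subsequence is mbmbbmbm (positions 1,2,5,6,7,8,9,11); it reads the same forward and backward, and the interval DP gives dp[1][12] = 8.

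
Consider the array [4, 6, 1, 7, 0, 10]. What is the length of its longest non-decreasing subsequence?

One longest non-decreasing subsequence is 4, 6, 7, 10 (positions 1,2,4,6), of length 4; no longer one exists.

4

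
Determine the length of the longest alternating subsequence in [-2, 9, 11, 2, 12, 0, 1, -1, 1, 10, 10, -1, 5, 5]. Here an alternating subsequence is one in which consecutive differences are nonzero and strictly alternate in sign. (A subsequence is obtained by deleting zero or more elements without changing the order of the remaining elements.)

A longest alternating subsequence is -2, 9, 2, 12, 0, 1, -1, 1, -1, 5 (positions 1,2,4,5,6,7,8,9,12,13); its 9 consecutive differences strictly alternate in sign, and length 10 is optimal.

10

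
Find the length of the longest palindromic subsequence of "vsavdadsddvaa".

One longest palindromic subsequence is avddsddva (positions 3,4,5,7,8,9,10,11,13); it reads the same forward and backward, and the interval DP gives dp[1][13] = 9.

9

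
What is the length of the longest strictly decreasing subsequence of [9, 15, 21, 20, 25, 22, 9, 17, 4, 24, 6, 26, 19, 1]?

Let dp[i] be the longest decreasing subsequence ending at position i. Then dp = [1, 1, 1, 2, 1, 2, 3, 3, 4, 2, 4, 1, 3, 5].
The maximum is 5; one witness is 21, 20, 9, 4, 1 at positions 3,4,7,9,14.

5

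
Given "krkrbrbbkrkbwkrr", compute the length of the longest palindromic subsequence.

One longest palindromic subsequence is rrbrbbrbrr (positions 2,4,5,6,7,8,10,12,15,16); it reads the same forward and backward, and the interval DP gives dp[1][16] = 10.

10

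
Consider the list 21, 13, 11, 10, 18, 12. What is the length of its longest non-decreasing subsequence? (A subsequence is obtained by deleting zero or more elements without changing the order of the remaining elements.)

Scanning left to right, the best length ending at each element is: 21→1, 13→1, 11→1, 10→1, 18→2, 12→2.
So the longest non-decreasing subsequence has length 2, e.g. 13, 18.

2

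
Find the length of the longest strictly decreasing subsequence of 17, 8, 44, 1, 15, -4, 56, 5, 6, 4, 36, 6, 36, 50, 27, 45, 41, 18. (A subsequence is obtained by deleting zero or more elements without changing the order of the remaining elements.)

Let dp[i] be the longest decreasing subsequence ending at position i. Then dp = [1, 2, 1, 3, 2, 4, 1, 3, 3, 4, 2, 3, 2, 2, 3, 3, 4, 5].
The maximum is 5; one witness is 56, 50, 45, 41, 18 at positions 7,14,16,17,18.

5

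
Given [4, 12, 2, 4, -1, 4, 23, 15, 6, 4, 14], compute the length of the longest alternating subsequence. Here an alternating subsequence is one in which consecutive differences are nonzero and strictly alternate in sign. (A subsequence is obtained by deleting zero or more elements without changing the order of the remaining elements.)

8

Track the best alternating length ending on an up-step vs a down-step at each position: up/down = 1/1, 2/1, 1/3, 4/3, 1/5, 6/3, 6/1, 6/7, 6/7, 6/7, 8/7.
The maximum over both is 8; one such subsequence is 4, 12, 2, 4, -1, 23, 6, 14.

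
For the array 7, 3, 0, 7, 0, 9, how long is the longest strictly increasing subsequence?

One longest increasing subsequence is 3, 7, 9 (positions 2,4,6), of length 3; no longer one exists.

3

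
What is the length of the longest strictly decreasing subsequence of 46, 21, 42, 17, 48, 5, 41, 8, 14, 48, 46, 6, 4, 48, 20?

One longest decreasing subsequence is 46, 21, 17, 8, 6, 4 (positions 1,2,4,8,12,13), of length 6; no longer one exists.

6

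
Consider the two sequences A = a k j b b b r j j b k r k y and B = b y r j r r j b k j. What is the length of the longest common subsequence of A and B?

6

A longest common subsequence is brjjbk (length 6); the LCS DP confirms no longer common subsequence exists.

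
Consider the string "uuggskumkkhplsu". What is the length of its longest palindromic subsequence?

One longest palindromic subsequence is uskkksu (positions 1,5,6,9,10,14,15); it reads the same forward and backward, and the interval DP gives dp[1][15] = 7.

7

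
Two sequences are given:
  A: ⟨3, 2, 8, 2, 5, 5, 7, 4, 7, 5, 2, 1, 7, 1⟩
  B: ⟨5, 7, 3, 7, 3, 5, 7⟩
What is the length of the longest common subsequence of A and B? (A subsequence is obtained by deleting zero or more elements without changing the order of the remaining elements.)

5

A longest common subsequence is 5, 7, 7, 5, 7 (length 5); the LCS DP confirms no longer common subsequence exists.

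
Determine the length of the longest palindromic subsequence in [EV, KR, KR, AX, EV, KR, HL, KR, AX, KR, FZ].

7

Using dp[i][j] = 2 + dp[i+1][j−1] if the ends match, else max(dp[i+1][j], dp[i][j−1]):
dp[1][11] = 7. A witness is KR AX KR HL KR AX KR at positions 3,4,6,7,8,9,10.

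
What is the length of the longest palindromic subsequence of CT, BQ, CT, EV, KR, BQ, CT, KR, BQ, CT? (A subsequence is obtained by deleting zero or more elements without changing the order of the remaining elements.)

One longest palindromic subsequence is CT BQ KR CT KR BQ CT (positions 1,2,5,7,8,9,10); it reads the same forward and backward, and the interval DP gives dp[1][10] = 7.

7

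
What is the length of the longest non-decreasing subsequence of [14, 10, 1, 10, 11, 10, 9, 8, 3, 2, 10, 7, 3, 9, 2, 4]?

Scanning left to right, the best length ending at each element is: 14→1, 10→1, 1→1, 10→2, 11→3, 10→3, 9→2, 8→2, 3→2, 2→2, 10→4, 7→3, 3→3, 9→4, 2→3, 4→4.
So the longest non-decreasing subsequence has length 4, e.g. 10, 10, 10, 10.

4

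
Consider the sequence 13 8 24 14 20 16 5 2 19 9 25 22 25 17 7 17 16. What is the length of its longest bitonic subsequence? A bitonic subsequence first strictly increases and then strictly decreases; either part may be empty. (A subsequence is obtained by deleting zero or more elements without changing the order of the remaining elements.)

One longest bitonic subsequence is 13, 14, 16, 19, 25, 22, 17, 16 (positions 1,4,6,9,11,12,16,17): it rises to 25 then falls. Length 8 is optimal.

8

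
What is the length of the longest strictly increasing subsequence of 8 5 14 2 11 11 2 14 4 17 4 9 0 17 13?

One longest increasing subsequence is 8, 11, 14, 17 (positions 1,5,8,10), of length 4; no longer one exists.

4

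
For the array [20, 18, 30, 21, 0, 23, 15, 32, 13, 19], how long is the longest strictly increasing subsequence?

4

Scanning left to right, the best length ending at each element is: 20→1, 18→1, 30→2, 21→2, 0→1, 23→3, 15→2, 32→4, 13→2, 19→3.
So the longest increasing subsequence has length 4, e.g. 20, 21, 23, 32.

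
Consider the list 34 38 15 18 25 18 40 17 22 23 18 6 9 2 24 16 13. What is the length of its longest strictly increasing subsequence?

One longest increasing subsequence is 15, 18, 22, 23, 24 (positions 3,4,9,10,15), of length 5; no longer one exists.

5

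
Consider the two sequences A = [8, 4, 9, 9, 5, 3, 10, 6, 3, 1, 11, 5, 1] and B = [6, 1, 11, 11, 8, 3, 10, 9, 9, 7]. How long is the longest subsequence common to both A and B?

3

A longest common subsequence is 8, 9, 9 (length 3); the LCS DP confirms no longer common subsequence exists.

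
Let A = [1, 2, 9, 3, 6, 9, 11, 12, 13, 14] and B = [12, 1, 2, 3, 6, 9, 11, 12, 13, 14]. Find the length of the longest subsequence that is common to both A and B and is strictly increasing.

A longest common strictly increasing subsequence is 1, 2, 3, 6, 9, 11, 12, 13, 14 (length 9); it appears in order in both A and B, and no longer such subsequence exists.

9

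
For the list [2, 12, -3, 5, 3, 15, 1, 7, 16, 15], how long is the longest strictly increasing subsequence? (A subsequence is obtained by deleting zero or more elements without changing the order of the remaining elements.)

4

One longest increasing subsequence is 2, 12, 15, 16 (positions 1,2,6,9), of length 4; no longer one exists.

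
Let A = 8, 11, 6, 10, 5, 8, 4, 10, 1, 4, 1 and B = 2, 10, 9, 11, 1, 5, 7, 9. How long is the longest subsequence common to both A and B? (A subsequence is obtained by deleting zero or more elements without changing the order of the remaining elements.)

2

Backtracking the LCS table gives one alignment: 11 (A2,B4) → 5 (A5,B6).
So the longest common subsequence has length 2.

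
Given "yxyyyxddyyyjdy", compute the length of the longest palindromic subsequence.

Using dp[i][j] = 2 + dp[i+1][j−1] if the ends match, else max(dp[i+1][j], dp[i][j−1]):
dp[1][14] = 10. A witness is yyyyddyyyy at positions 1,3,4,5,7,8,9,10,11,14.

10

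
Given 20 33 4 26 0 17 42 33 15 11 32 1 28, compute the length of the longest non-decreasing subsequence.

3

One longest non-decreasing subsequence is 20, 33, 42 (positions 1,2,7), of length 3; no longer one exists.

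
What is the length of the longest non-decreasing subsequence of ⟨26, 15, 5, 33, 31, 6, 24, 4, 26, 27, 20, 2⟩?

5

One longest non-decreasing subsequence is 5, 6, 24, 26, 27 (positions 3,6,7,9,10), of length 5; no longer one exists.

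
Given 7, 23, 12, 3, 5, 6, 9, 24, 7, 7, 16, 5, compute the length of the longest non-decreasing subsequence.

6

One longest non-decreasing subsequence is 3, 5, 6, 7, 7, 16 (positions 4,5,6,9,10,11), of length 6; no longer one exists.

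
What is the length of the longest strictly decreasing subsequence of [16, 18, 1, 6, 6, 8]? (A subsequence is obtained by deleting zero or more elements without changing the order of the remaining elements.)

One longest decreasing subsequence is 16, 1 (positions 1,3), of length 2; no longer one exists.

2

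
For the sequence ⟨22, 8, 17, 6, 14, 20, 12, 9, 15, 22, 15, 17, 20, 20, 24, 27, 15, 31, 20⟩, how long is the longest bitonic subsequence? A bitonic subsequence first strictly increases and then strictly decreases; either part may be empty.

One longest bitonic subsequence is 8, 14, 15, 17, 20, 24, 27, 31, 20 (positions 2,5,9,12,13,15,16,18,19): it rises to 31 then falls. Length 9 is optimal.

9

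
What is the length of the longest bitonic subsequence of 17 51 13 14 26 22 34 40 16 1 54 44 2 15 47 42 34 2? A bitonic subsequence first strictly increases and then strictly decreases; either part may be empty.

10

Let inc[i] be the LIS ending at i and dec[i] the longest strictly decreasing subsequence starting at i. inc = [1, 2, 1, 2, 3, 3, 4, 5, 3, 1, 6, 6, 2, 3, 7, 6, 4, 2], dec = [4, 6, 2, 2, 5, 4, 4, 4, 3, 1, 5, 4, 1, 2, 4, 3, 2, 1].
max_i inc[i]+dec[i]−1 = 10, with one witness 13, 14, 26, 34, 40, 54, 47, 42, 34, 2.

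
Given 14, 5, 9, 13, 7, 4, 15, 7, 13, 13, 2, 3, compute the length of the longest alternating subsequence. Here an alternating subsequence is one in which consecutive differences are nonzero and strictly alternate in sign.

9

Track the best alternating length ending on an up-step vs a down-step at each position: up/down = 1/1, 1/2, 3/2, 3/2, 3/4, 1/4, 5/1, 5/6, 7/6, 7/6, 1/8, 9/8.
The maximum over both is 9; one such subsequence is 14, 5, 9, 7, 15, 7, 13, 2, 3.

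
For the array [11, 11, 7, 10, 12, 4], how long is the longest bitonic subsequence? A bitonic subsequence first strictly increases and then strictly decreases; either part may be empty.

4

One longest bitonic subsequence is 7, 10, 12, 4 (positions 3,4,5,6): it rises to 12 then falls. Length 4 is optimal.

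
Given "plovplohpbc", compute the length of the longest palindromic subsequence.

5

Using dp[i][j] = 2 + dp[i+1][j−1] if the ends match, else max(dp[i+1][j], dp[i][j−1]):
dp[1][11] = 5. A witness is polop at positions 1,3,6,7,9.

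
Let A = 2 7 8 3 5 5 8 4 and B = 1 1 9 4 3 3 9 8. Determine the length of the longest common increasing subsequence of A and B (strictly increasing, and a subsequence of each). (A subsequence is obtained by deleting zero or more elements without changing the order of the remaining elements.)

For each value that appears in both, track the longest common increasing run ending there.
The best achievable length is 2; one witness is 3, 8 (A-positions 4,7, B-positions 5,8).

2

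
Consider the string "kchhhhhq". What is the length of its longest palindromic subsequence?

5

Using dp[i][j] = 2 + dp[i+1][j−1] if the ends match, else max(dp[i+1][j], dp[i][j−1]):
dp[1][8] = 5. A witness is hhhhh at positions 3,4,5,6,7.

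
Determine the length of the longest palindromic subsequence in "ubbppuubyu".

6

One longest palindromic subsequence is ubuubu (positions 1,3,6,7,8,10); it reads the same forward and backward, and the interval DP gives dp[1][10] = 6.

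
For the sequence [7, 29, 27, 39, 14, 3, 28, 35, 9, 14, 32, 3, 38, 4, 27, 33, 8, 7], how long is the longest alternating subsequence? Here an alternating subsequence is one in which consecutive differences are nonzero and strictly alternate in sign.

13

A longest alternating subsequence is 7, 29, 27, 39, 14, 28, 9, 14, 3, 38, 4, 27, 8 (positions 1,2,3,4,5,7,9,10,12,13,14,15,17); its 12 consecutive differences strictly alternate in sign, and length 13 is optimal.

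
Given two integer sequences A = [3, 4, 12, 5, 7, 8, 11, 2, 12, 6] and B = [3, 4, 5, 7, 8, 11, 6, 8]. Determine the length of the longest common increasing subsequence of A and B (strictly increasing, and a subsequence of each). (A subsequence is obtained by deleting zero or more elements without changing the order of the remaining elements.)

A longest common strictly increasing subsequence is 3, 4, 5, 7, 8, 11 (length 6); it appears in order in both A and B, and no longer such subsequence exists.

6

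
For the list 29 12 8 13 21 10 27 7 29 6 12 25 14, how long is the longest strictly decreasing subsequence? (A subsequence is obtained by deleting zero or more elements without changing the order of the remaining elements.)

Scanning left to right, the best length ending at each element is: 29→1, 12→2, 8→3, 13→2, 21→2, 10→3, 27→2, 7→4, 29→1, 6→5, 12→3, 25→3, 14→4.
So the longest decreasing subsequence has length 5, e.g. 29, 12, 8, 7, 6.

5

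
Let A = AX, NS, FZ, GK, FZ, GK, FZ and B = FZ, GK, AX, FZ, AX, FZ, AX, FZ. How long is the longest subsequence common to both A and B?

A longest common subsequence is AX, FZ, FZ, FZ (length 4); the LCS DP confirms no longer common subsequence exists.

4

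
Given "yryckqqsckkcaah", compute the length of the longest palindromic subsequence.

Using dp[i][j] = 2 + dp[i+1][j−1] if the ends match, else max(dp[i+1][j], dp[i][j−1]):
dp[1][15] = 6. A witness is ckqqkc at positions 4,5,6,7,11,12.

6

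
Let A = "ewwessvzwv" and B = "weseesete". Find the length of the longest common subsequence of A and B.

Backtracking the LCS table gives one alignment: w (A3,B1) → e (A4,B2) → s (A5,B3) → s (A6,B6).
So the longest common subsequence has length 4.

4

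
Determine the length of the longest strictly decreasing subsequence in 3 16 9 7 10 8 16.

3

Let dp[i] be the longest decreasing subsequence ending at position i. Then dp = [1, 1, 2, 3, 2, 3, 1].
The maximum is 3; one witness is 16, 9, 7 at positions 2,3,4.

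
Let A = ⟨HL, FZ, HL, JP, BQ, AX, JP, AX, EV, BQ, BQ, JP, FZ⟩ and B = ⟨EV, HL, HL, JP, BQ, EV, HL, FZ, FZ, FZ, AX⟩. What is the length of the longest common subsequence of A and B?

A longest common subsequence is HL, HL, JP, BQ, EV, FZ (length 6); the LCS DP confirms no longer common subsequence exists.

6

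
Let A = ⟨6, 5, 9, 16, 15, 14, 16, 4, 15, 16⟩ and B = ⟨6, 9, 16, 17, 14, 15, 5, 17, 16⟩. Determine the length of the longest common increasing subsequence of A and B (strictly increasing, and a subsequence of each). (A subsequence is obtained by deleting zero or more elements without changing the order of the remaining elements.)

For each value that appears in both, track the longest common increasing run ending there.
The best achievable length is 5; one witness is 6, 9, 14, 15, 16 (A-positions 1,3,6,9,10, B-positions 1,2,5,6,9).

5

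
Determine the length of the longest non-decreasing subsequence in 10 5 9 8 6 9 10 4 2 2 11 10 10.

6

One longest non-decreasing subsequence is 5, 9, 9, 10, 10, 10 (positions 2,3,6,7,12,13), of length 6; no longer one exists.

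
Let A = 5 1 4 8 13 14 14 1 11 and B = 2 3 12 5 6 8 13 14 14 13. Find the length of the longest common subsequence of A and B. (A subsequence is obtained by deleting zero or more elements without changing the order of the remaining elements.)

5

A longest common subsequence is 5, 8, 13, 14, 14 (length 5); the LCS DP confirms no longer common subsequence exists.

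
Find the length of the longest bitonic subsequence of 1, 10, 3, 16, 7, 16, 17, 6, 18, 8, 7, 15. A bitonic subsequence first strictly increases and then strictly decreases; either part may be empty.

One longest bitonic subsequence is 1, 3, 7, 16, 17, 18, 8, 7 (positions 1,3,5,6,7,9,10,11): it rises to 18 then falls. Length 8 is optimal.

8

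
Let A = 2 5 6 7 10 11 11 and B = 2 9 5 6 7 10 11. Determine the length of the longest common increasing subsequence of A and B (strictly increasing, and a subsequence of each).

A longest common strictly increasing subsequence is 2, 5, 6, 7, 10, 11 (length 6); it appears in order in both A and B, and no longer such subsequence exists.

6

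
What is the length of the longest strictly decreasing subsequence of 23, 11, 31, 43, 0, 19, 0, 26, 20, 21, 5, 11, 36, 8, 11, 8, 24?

One longest decreasing subsequence is 31, 26, 20, 11, 8 (positions 3,8,9,12,14), of length 5; no longer one exists.

5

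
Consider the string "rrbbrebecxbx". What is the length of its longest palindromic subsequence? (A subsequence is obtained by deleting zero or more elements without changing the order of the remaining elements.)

Using dp[i][j] = 2 + dp[i+1][j−1] if the ends match, else max(dp[i+1][j], dp[i][j−1]):
dp[1][12] = 5. A witness is bebeb at positions 4,6,7,8,11.

5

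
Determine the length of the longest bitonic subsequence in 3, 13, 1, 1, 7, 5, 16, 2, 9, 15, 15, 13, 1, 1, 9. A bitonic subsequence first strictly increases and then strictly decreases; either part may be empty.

6

One longest bitonic subsequence is 3, 13, 7, 5, 2, 1 (positions 1,2,5,6,8,14): it rises to 13 then falls. Length 6 is optimal.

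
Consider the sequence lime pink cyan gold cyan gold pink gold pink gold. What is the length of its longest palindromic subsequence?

Using dp[i][j] = 2 + dp[i+1][j−1] if the ends match, else max(dp[i+1][j], dp[i][j−1]):
dp[1][10] = 5. A witness is gold pink gold pink gold at positions 4,7,8,9,10.

5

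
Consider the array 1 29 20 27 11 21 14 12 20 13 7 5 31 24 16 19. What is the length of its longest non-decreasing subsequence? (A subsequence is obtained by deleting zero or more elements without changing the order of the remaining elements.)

6

Let dp[i] be the longest non-decreasing subsequence ending at position i. Then dp = [1, 2, 2, 3, 2, 3, 3, 3, 4, 4, 2, 2, 5, 5, 5, 6].
The maximum is 6; one witness is 1, 11, 12, 13, 16, 19 at positions 1,5,8,10,15,16.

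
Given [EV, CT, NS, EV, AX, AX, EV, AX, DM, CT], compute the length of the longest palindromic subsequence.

6

Using dp[i][j] = 2 + dp[i+1][j−1] if the ends match, else max(dp[i+1][j], dp[i][j−1]):
dp[1][10] = 6. A witness is CT EV AX AX EV CT at positions 2,4,5,6,7,10.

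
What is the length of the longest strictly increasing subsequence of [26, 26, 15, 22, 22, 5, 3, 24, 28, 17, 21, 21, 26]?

Scanning left to right, the best length ending at each element is: 26→1, 26→1, 15→1, 22→2, 22→2, 5→1, 3→1, 24→3, 28→4, 17→2, 21→3, 21→3, 26→4.
So the longest increasing subsequence has length 4, e.g. 15, 22, 24, 28.

4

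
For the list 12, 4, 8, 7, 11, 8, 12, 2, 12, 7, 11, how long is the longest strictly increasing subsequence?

One longest increasing subsequence is 4, 8, 11, 12 (positions 2,3,5,7), of length 4; no longer one exists.

4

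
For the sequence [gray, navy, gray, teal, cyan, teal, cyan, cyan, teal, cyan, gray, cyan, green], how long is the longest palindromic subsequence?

8

Using dp[i][j] = 2 + dp[i+1][j−1] if the ends match, else max(dp[i+1][j], dp[i][j−1]):
dp[1][13] = 8. A witness is gray cyan teal cyan cyan teal cyan gray at positions 3,5,6,7,8,9,10,11.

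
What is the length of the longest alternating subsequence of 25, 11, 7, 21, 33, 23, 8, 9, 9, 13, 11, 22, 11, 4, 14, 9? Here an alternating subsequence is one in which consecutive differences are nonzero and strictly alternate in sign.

A longest alternating subsequence is 25, 11, 21, 8, 13, 11, 22, 11, 14, 9 (positions 1,2,4,7,10,11,12,13,15,16); its 9 consecutive differences strictly alternate in sign, and length 10 is optimal.

10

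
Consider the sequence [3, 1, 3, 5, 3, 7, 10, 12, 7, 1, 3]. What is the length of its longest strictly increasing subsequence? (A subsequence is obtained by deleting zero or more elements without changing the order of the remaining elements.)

One longest increasing subsequence is 1, 3, 5, 7, 10, 12 (positions 2,3,4,6,7,8), of length 6; no longer one exists.

6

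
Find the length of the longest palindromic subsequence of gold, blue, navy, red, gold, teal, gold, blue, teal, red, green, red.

One longest palindromic subsequence is red teal blue teal red (positions 4,6,8,9,12); it reads the same forward and backward, and the interval DP gives dp[1][12] = 5.

5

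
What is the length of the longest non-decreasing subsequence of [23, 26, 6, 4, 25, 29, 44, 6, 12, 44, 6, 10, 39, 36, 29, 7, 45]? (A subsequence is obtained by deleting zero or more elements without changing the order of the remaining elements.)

6

One longest non-decreasing subsequence is 23, 26, 29, 44, 44, 45 (positions 1,2,6,7,10,17), of length 6; no longer one exists.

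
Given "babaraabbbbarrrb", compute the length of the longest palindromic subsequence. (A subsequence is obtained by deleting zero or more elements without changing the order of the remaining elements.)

10

Using dp[i][j] = 2 + dp[i+1][j−1] if the ends match, else max(dp[i+1][j], dp[i][j−1]):
dp[1][16] = 10. A witness is brabbbbarb at positions 1,5,7,8,9,10,11,12,15,16.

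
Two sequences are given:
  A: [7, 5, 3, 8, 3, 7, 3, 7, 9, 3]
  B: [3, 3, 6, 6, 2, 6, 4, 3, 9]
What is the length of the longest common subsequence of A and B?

4

A longest common subsequence is 3, 3, 3, 9 (length 4); the LCS DP confirms no longer common subsequence exists.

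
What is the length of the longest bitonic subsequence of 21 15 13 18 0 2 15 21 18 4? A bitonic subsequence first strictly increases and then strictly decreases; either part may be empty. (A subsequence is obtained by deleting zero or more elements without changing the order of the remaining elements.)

6

Let inc[i] be the LIS ending at i and dec[i] the longest strictly decreasing subsequence starting at i. inc = [1, 1, 1, 2, 1, 2, 3, 4, 4, 3], dec = [4, 3, 2, 3, 1, 1, 2, 3, 2, 1].
max_i inc[i]+dec[i]−1 = 6, with one witness 0, 2, 15, 21, 18, 4.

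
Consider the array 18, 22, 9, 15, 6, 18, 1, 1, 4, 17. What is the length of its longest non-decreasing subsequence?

4

One longest non-decreasing subsequence is 1, 1, 4, 17 (positions 7,8,9,10), of length 4; no longer one exists.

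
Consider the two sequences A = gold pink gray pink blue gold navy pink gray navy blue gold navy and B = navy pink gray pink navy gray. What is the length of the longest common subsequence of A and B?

Backtracking the LCS table gives one alignment: pink (A2,B2) → gray (A3,B3) → pink (A4,B4) → navy (A7,B5) → gray (A9,B6).
So the longest common subsequence has length 5.

5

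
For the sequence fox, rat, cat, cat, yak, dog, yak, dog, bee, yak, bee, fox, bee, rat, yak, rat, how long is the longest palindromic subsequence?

7

Using dp[i][j] = 2 + dp[i+1][j−1] if the ends match, else max(dp[i+1][j], dp[i][j−1]):
dp[1][16] = 7. A witness is rat yak bee fox bee yak rat at positions 2,5,11,12,13,15,16.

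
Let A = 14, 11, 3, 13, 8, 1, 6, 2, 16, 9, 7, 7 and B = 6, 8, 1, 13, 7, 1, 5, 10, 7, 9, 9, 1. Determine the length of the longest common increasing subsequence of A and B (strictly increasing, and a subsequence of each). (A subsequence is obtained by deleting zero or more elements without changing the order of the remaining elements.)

A longest common strictly increasing subsequence is 6, 7 (length 2); it appears in order in both A and B, and no longer such subsequence exists.

2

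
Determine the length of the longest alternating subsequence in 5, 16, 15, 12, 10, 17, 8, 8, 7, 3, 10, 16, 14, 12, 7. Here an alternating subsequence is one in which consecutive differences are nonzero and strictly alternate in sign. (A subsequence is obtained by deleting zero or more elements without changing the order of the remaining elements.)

7

A longest alternating subsequence is 5, 16, 15, 17, 8, 16, 14 (positions 1,2,3,6,7,12,13); its 6 consecutive differences strictly alternate in sign, and length 7 is optimal.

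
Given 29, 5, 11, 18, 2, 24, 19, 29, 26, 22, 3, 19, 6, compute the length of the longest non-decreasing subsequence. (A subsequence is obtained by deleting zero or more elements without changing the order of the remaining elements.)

One longest non-decreasing subsequence is 5, 11, 18, 24, 29 (positions 2,3,4,6,8), of length 5; no longer one exists.

5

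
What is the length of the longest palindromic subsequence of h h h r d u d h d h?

Using dp[i][j] = 2 + dp[i+1][j−1] if the ends match, else max(dp[i+1][j], dp[i][j−1]):
dp[1][10] = 7. A witness is hhdudhh at positions 1,3,5,6,7,8,10.

7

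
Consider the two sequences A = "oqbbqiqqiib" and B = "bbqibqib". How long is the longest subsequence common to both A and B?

7

Backtracking the LCS table gives one alignment: b (A3,B1) → b (A4,B2) → q (A5,B3) → i (A6,B4) → q (A8,B6) → i (A10,B7) → b (A11,B8).
So the longest common subsequence has length 7.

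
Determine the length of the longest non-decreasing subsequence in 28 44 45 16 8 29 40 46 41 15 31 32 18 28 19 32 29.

Let dp[i] be the longest non-decreasing subsequence ending at position i. Then dp = [1, 2, 3, 1, 1, 2, 3, 4, 4, 2, 3, 4, 3, 4, 4, 5, 5].
The maximum is 5; one witness is 28, 29, 31, 32, 32 at positions 1,6,11,12,16.

5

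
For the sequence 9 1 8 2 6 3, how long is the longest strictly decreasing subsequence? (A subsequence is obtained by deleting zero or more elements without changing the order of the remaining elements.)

4

Scanning left to right, the best length ending at each element is: 9→1, 1→2, 8→2, 2→3, 6→3, 3→4.
So the longest decreasing subsequence has length 4, e.g. 9, 8, 6, 3.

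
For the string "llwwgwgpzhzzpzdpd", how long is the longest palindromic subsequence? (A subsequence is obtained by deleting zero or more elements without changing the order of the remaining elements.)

6

One longest palindromic subsequence is pzzzzp (positions 8,9,11,12,14,16); it reads the same forward and backward, and the interval DP gives dp[1][17] = 6.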